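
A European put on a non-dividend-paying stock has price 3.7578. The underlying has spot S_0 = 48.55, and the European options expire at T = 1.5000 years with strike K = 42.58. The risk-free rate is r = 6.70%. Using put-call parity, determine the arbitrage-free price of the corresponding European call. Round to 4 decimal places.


Put-call parity: C - P = S_0 * exp(-qT) - K * exp(-rT).
S_0 * exp(-qT) = 48.5500 * 1.00000000 = 48.55000000
K * exp(-rT) = 42.5800 * 0.90438511 = 38.50871809
C = P + S*exp(-qT) - K*exp(-rT)
C = 3.7578 + 48.55000000 - 38.50871809 = 13.7991

Answer: Call price = 13.7991


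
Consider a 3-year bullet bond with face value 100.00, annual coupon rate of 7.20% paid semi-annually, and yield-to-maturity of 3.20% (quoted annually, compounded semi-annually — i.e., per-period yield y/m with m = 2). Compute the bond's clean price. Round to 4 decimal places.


Answer: Price = 111.3557

Derivation:
Coupon per period c = face * coupon_rate / m = 3.600000
Periods per year m = 2; per-period yield y/m = 0.016000
Number of cashflows N = 6
Cashflows (t years, CF_t, discount factor 1/(1+y/m)^(m*t), PV):
  t = 0.5000: CF_t = 3.600000, DF = 0.984252, PV = 3.543307
  t = 1.0000: CF_t = 3.600000, DF = 0.968752, PV = 3.487507
  t = 1.5000: CF_t = 3.600000, DF = 0.953496, PV = 3.432586
  t = 2.0000: CF_t = 3.600000, DF = 0.938480, PV = 3.378529
  t = 2.5000: CF_t = 3.600000, DF = 0.923701, PV = 3.325324
  t = 3.0000: CF_t = 103.600000, DF = 0.909155, PV = 94.188419
Price P = sum_t PV_t = 111.355672


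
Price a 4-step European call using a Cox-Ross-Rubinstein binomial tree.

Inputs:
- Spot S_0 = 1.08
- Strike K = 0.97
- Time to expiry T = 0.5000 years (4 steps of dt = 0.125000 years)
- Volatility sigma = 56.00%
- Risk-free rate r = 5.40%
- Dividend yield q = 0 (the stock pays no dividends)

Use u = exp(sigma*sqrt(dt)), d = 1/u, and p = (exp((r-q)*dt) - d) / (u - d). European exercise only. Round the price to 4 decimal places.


Answer: Price = V(0,0) = 0.2402

Derivation:
dt = T/N = 0.125000
u = exp(sigma*sqrt(dt)) = 1.218950; d = 1/u = 0.820378
p = (exp((r-q)*dt) - d) / (u - d) = 0.467656
Discount per step: exp(-r*dt) = 0.993273
Stock lattice S(k, i) with i counting down-moves:
  k=0: S(0,0) = 1.0800
  k=1: S(1,0) = 1.3165; S(1,1) = 0.8860
  k=2: S(2,0) = 1.6047; S(2,1) = 1.0800; S(2,2) = 0.7269
  k=3: S(3,0) = 1.9561; S(3,1) = 1.3165; S(3,2) = 0.8860; S(3,3) = 0.5963
  k=4: S(4,0) = 2.3843; S(4,1) = 1.6047; S(4,2) = 1.0800; S(4,3) = 0.7269; S(4,4) = 0.4892
Terminal payoffs V(N, i) = max(S_T - K, 0):
  V(4,0) = 1.414336; V(4,1) = 0.634706; V(4,2) = 0.110000; V(4,3) = 0.000000; V(4,4) = 0.000000
Backward induction: V(k, i) = exp(-r*dt) * [p * V(k+1, i) + (1-p) * V(k+1, i+1)].
  V(3,0) = exp(-r*dt) * [p*1.414336 + (1-p)*0.634706] = 0.992583
  V(3,1) = exp(-r*dt) * [p*0.634706 + (1-p)*0.110000] = 0.352992
  V(3,2) = exp(-r*dt) * [p*0.110000 + (1-p)*0.000000] = 0.051096
  V(3,3) = exp(-r*dt) * [p*0.000000 + (1-p)*0.000000] = 0.000000
  V(2,0) = exp(-r*dt) * [p*0.992583 + (1-p)*0.352992] = 0.647713
  V(2,1) = exp(-r*dt) * [p*0.352992 + (1-p)*0.051096] = 0.190986
  V(2,2) = exp(-r*dt) * [p*0.051096 + (1-p)*0.000000] = 0.023735
  V(1,0) = exp(-r*dt) * [p*0.647713 + (1-p)*0.190986] = 0.401856
  V(1,1) = exp(-r*dt) * [p*0.190986 + (1-p)*0.023735] = 0.101265
  V(0,0) = exp(-r*dt) * [p*0.401856 + (1-p)*0.101265] = 0.240211


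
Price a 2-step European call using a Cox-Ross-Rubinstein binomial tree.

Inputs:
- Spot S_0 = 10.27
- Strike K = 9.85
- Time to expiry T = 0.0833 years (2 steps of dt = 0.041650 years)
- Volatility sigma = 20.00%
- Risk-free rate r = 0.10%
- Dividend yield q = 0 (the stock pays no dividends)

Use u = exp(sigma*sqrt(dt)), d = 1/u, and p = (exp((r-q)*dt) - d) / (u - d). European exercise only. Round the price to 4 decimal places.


dt = T/N = 0.041650
u = exp(sigma*sqrt(dt)) = 1.041661; d = 1/u = 0.960005
p = (exp((r-q)*dt) - d) / (u - d) = 0.490307
Discount per step: exp(-r*dt) = 0.999958
Stock lattice S(k, i) with i counting down-moves:
  k=0: S(0,0) = 10.2700
  k=1: S(1,0) = 10.6979; S(1,1) = 9.8593
  k=2: S(2,0) = 11.1435; S(2,1) = 10.2700; S(2,2) = 9.4649
Terminal payoffs V(N, i) = max(S_T - K, 0):
  V(2,0) = 1.293544; V(2,1) = 0.420000; V(2,2) = 0.000000
Backward induction: V(k, i) = exp(-r*dt) * [p * V(k+1, i) + (1-p) * V(k+1, i+1)].
  V(1,0) = exp(-r*dt) * [p*1.293544 + (1-p)*0.420000] = 0.848270
  V(1,1) = exp(-r*dt) * [p*0.420000 + (1-p)*0.000000] = 0.205921
  V(0,0) = exp(-r*dt) * [p*0.848270 + (1-p)*0.205921] = 0.520847

Answer: Price = V(0,0) = 0.5208


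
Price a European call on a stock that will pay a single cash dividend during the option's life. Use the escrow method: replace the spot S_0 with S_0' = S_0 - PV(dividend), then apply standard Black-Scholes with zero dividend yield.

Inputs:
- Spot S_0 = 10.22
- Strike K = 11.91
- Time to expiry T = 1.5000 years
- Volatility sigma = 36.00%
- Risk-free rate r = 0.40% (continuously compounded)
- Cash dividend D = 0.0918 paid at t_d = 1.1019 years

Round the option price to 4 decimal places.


PV(D) = D * exp(-r * t_d) = 0.0918 * 0.99560210 = 0.09139627
S_0' = S_0 - PV(D) = 10.2200 - 0.09139627 = 10.12860373
d1 = (ln(S_0'/K) + (r + sigma^2/2)*T) / (sigma*sqrt(T)) = -0.13339492
d2 = d1 - sigma*sqrt(T) = -0.57430308
exp(-rT) = 0.99401796
N(d1) = 0.44694053; N(d2) = 0.28288136
C = S_0' * N(d1) - K * exp(-rT) * N(d2) = 10.12860373 * 0.44694053 - 11.9100 * 0.99401796 * 0.28288136 = 1.1779

Answer: Price = 1.1779


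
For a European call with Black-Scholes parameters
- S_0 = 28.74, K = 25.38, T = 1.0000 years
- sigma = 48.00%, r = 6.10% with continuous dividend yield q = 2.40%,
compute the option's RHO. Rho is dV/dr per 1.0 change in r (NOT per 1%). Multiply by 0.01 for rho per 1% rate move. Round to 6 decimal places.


d1 = 0.5761008716; d2 = 0.0961008716
phi(d1) = 0.3379407684; exp(-qT) = 0.9762857098; exp(-rT) = 0.9408232398
N(d2) = 0.5382797705
Rho = K*T*exp(-rT)*N(d2) = 25.3800 * 1.0000 * 0.9408232398 * 0.5382797705 = 12.853095

Answer: Rho = 12.853095


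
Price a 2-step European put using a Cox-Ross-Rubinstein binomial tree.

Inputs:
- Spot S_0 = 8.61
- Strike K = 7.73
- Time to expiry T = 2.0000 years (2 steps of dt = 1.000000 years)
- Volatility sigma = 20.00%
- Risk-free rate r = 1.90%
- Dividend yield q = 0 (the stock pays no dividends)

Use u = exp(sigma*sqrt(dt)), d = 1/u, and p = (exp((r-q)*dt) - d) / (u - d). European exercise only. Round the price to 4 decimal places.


dt = T/N = 1.000000
u = exp(sigma*sqrt(dt)) = 1.221403; d = 1/u = 0.818731
p = (exp((r-q)*dt) - d) / (u - d) = 0.497802
Discount per step: exp(-r*dt) = 0.981179
Stock lattice S(k, i) with i counting down-moves:
  k=0: S(0,0) = 8.6100
  k=1: S(1,0) = 10.5163; S(1,1) = 7.0493
  k=2: S(2,0) = 12.8446; S(2,1) = 8.6100; S(2,2) = 5.7715
Terminal payoffs V(N, i) = max(K - S_T, 0):
  V(2,0) = 0.000000; V(2,1) = 0.000000; V(2,2) = 1.958544
Backward induction: V(k, i) = exp(-r*dt) * [p * V(k+1, i) + (1-p) * V(k+1, i+1)].
  V(1,0) = exp(-r*dt) * [p*0.000000 + (1-p)*0.000000] = 0.000000
  V(1,1) = exp(-r*dt) * [p*0.000000 + (1-p)*1.958544] = 0.965066
  V(0,0) = exp(-r*dt) * [p*0.000000 + (1-p)*0.965066] = 0.475533

Answer: Price = V(0,0) = 0.4755


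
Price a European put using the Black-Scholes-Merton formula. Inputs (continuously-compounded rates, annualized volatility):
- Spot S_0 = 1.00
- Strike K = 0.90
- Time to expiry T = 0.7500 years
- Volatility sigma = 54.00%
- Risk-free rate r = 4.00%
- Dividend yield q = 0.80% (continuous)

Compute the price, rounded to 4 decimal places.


Answer: Price = 0.1187

Derivation:
d1 = (ln(S/K) + (r - q + 0.5*sigma^2) * T) / (sigma * sqrt(T)) = 0.51044289
d2 = d1 - sigma * sqrt(T) = 0.04278917
exp(-rT) = 0.97044553; exp(-qT) = 0.99401796
P = K * exp(-rT) * N(-d2) - S_0 * exp(-qT) * N(-d1)
N(-d1) = 0.30487061; N(-d2) = 0.48293480
P = 0.9000 * 0.97044553 * 0.48293480 - 1.0000 * 0.99401796 * 0.30487061 = 0.1187


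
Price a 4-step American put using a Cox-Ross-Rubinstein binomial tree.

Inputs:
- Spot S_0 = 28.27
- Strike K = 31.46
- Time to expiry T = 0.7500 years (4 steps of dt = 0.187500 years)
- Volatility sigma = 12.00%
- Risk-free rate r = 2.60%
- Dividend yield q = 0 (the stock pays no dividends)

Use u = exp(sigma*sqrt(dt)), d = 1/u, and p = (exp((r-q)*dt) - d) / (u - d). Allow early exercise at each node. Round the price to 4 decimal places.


Answer: Price = V(0,0) = 3.1900

Derivation:
dt = T/N = 0.187500
u = exp(sigma*sqrt(dt)) = 1.053335; d = 1/u = 0.949365
p = (exp((r-q)*dt) - d) / (u - d) = 0.534016
Discount per step: exp(-r*dt) = 0.995137
Stock lattice S(k, i) with i counting down-moves:
  k=0: S(0,0) = 28.2700
  k=1: S(1,0) = 29.7778; S(1,1) = 26.8386
  k=2: S(2,0) = 31.3660; S(2,1) = 28.2700; S(2,2) = 25.4796
  k=3: S(3,0) = 33.0389; S(3,1) = 29.7778; S(3,2) = 26.8386; S(3,3) = 24.1895
  k=4: S(4,0) = 34.8010; S(4,1) = 31.3660; S(4,2) = 28.2700; S(4,3) = 25.4796; S(4,4) = 22.9646
Terminal payoffs V(N, i) = max(K - S_T, 0):
  V(4,0) = 0.000000; V(4,1) = 0.094009; V(4,2) = 3.190000; V(4,3) = 5.980400; V(4,4) = 8.495373
Backward induction: V(k, i) = exp(-r*dt) * [p * V(k+1, i) + (1-p) * V(k+1, i+1)]; then take max(V_cont, immediate exercise) for American.
  V(3,0) = exp(-r*dt) * [p*0.000000 + (1-p)*0.094009] = 0.043594; exercise = 0.000000; V(3,0) = max -> 0.043594
  V(3,1) = exp(-r*dt) * [p*0.094009 + (1-p)*3.190000] = 1.529219; exercise = 1.682214; V(3,1) = max -> 1.682214
  V(3,2) = exp(-r*dt) * [p*3.190000 + (1-p)*5.980400] = 4.468446; exercise = 4.621440; V(3,2) = max -> 4.621440
  V(3,3) = exp(-r*dt) * [p*5.980400 + (1-p)*8.495373] = 7.117555; exercise = 7.270550; V(3,3) = max -> 7.270550
  V(2,0) = exp(-r*dt) * [p*0.043594 + (1-p)*1.682214] = 0.803240; exercise = 0.094009; V(2,0) = max -> 0.803240
  V(2,1) = exp(-r*dt) * [p*1.682214 + (1-p)*4.621440] = 3.037006; exercise = 3.190000; V(2,1) = max -> 3.190000
  V(2,2) = exp(-r*dt) * [p*4.621440 + (1-p)*7.270550] = 5.827406; exercise = 5.980400; V(2,2) = max -> 5.980400
  V(1,0) = exp(-r*dt) * [p*0.803240 + (1-p)*3.190000] = 1.906118; exercise = 1.682214; V(1,0) = max -> 1.906118
  V(1,1) = exp(-r*dt) * [p*3.190000 + (1-p)*5.980400] = 4.468446; exercise = 4.621440; V(1,1) = max -> 4.621440
  V(0,0) = exp(-r*dt) * [p*1.906118 + (1-p)*4.621440] = 3.155993; exercise = 3.190000; V(0,0) = max -> 3.190000


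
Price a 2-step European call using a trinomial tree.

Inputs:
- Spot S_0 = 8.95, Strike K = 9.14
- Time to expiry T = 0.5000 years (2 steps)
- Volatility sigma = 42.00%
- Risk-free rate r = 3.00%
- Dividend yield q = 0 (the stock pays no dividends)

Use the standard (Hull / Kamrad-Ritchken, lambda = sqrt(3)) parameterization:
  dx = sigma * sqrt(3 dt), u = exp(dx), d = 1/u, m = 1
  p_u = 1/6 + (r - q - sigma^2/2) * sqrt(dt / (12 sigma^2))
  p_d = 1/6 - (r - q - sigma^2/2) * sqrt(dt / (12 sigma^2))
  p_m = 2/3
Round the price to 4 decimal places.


dt = T/N = 0.250000; dx = sigma*sqrt(3*dt) = 0.363731
u = exp(dx) = 1.438687; d = 1/u = 0.695078
p_u = 0.146666, p_m = 0.666667, p_d = 0.186668
Discount per step: exp(-r*dt) = 0.992528
Stock lattice S(k, j) with j the centered position index:
  k=0: S(0,+0) = 8.9500
  k=1: S(1,-1) = 6.2210; S(1,+0) = 8.9500; S(1,+1) = 12.8762
  k=2: S(2,-2) = 4.3240; S(2,-1) = 6.2210; S(2,+0) = 8.9500; S(2,+1) = 12.8762; S(2,+2) = 18.5249
Terminal payoffs V(N, j) = max(S_T - K, 0):
  V(2,-2) = 0.000000; V(2,-1) = 0.000000; V(2,+0) = 0.000000; V(2,+1) = 3.736246; V(2,+2) = 9.384883
Backward induction: V(k, j) = exp(-r*dt) * [p_u * V(k+1, j+1) + p_m * V(k+1, j) + p_d * V(k+1, j-1)]
  V(1,-1) = exp(-r*dt) * [p_u*0.000000 + p_m*0.000000 + p_d*0.000000] = 0.000000
  V(1,+0) = exp(-r*dt) * [p_u*3.736246 + p_m*0.000000 + p_d*0.000000] = 0.543884
  V(1,+1) = exp(-r*dt) * [p_u*9.384883 + p_m*3.736246 + p_d*0.000000] = 3.838374
  V(0,+0) = exp(-r*dt) * [p_u*3.838374 + p_m*0.543884 + p_d*0.000000] = 0.918631

Answer: Price = V(0,0) = 0.9186


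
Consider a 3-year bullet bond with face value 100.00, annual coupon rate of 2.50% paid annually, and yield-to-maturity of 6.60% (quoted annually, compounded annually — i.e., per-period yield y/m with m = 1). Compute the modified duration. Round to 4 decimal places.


Answer: Modified duration = 2.7418

Derivation:
Coupon per period c = face * coupon_rate / m = 2.500000
Periods per year m = 1; per-period yield y/m = 0.066000
Number of cashflows N = 3
Cashflows (t years, CF_t, discount factor 1/(1+y/m)^(m*t), PV):
  t = 1.0000: CF_t = 2.500000, DF = 0.938086, PV = 2.345216
  t = 2.0000: CF_t = 2.500000, DF = 0.880006, PV = 2.200015
  t = 3.0000: CF_t = 102.500000, DF = 0.825521, PV = 84.615953
Price P = sum_t PV_t = 89.161184
First compute Macaulay numerator sum_t t * PV_t:
  t * PV_t at t = 1.0000: 2.345216
  t * PV_t at t = 2.0000: 4.400030
  t * PV_t at t = 3.0000: 253.847860
Macaulay duration D = 260.593105 / 89.161184 = 2.922719
Modified duration = D / (1 + y/m) = 2.922719 / (1 + 0.066000) = 2.741763


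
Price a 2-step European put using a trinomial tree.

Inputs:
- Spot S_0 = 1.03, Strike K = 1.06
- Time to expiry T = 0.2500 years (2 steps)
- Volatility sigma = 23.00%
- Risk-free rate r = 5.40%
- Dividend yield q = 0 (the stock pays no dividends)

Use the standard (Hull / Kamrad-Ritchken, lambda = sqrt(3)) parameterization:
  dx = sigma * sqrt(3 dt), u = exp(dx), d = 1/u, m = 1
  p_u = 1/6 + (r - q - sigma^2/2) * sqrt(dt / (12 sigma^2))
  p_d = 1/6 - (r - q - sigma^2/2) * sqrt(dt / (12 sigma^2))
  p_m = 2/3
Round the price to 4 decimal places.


dt = T/N = 0.125000; dx = sigma*sqrt(3*dt) = 0.140846
u = exp(dx) = 1.151247; d = 1/u = 0.868623
p_u = 0.178892, p_m = 0.666667, p_d = 0.154441
Discount per step: exp(-r*dt) = 0.993273
Stock lattice S(k, j) with j the centered position index:
  k=0: S(0,+0) = 1.0300
  k=1: S(1,-1) = 0.8947; S(1,+0) = 1.0300; S(1,+1) = 1.1858
  k=2: S(2,-2) = 0.7771; S(2,-1) = 0.8947; S(2,+0) = 1.0300; S(2,+1) = 1.1858; S(2,+2) = 1.3651
Terminal payoffs V(N, j) = max(K - S_T, 0):
  V(2,-2) = 0.282858; V(2,-1) = 0.165318; V(2,+0) = 0.030000; V(2,+1) = 0.000000; V(2,+2) = 0.000000
Backward induction: V(k, j) = exp(-r*dt) * [p_u * V(k+1, j+1) + p_m * V(k+1, j) + p_d * V(k+1, j-1)]
  V(1,-1) = exp(-r*dt) * [p_u*0.030000 + p_m*0.165318 + p_d*0.282858] = 0.158192
  V(1,+0) = exp(-r*dt) * [p_u*0.000000 + p_m*0.030000 + p_d*0.165318] = 0.045226
  V(1,+1) = exp(-r*dt) * [p_u*0.000000 + p_m*0.000000 + p_d*0.030000] = 0.004602
  V(0,+0) = exp(-r*dt) * [p_u*0.004602 + p_m*0.045226 + p_d*0.158192] = 0.055032

Answer: Price = V(0,0) = 0.0550


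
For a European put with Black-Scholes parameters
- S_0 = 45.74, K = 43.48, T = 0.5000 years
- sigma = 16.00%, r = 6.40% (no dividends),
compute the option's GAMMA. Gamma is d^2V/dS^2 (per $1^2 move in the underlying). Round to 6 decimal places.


Answer: Gamma = 0.056548

Derivation:
d1 = 0.7872938069; d2 = 0.6741567219
phi(d1) = 0.2926276485; exp(-qT) = 1.0000000000; exp(-rT) = 0.9685065821
Gamma = exp(-qT) * phi(d1) / (S * sigma * sqrt(T)) = 1.0000000000 * 0.2926276485 / (45.7400 * 0.1600 * 0.7071067812) = 0.056548


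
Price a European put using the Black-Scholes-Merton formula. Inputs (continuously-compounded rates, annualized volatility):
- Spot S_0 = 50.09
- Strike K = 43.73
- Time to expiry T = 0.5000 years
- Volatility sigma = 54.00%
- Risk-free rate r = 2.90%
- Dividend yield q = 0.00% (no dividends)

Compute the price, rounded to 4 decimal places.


Answer: Price = 4.0920

Derivation:
d1 = (ln(S/K) + (r - q + 0.5*sigma^2) * T) / (sigma * sqrt(T)) = 0.58450762
d2 = d1 - sigma * sqrt(T) = 0.20266996
exp(-rT) = 0.98560462; exp(-qT) = 1.00000000
P = K * exp(-rT) * N(-d2) - S_0 * exp(-qT) * N(-d1)
N(-d1) = 0.27943942; N(-d2) = 0.41969650
P = 43.7300 * 0.98560462 * 0.41969650 - 50.0900 * 1.00000000 * 0.27943942 = 4.0920


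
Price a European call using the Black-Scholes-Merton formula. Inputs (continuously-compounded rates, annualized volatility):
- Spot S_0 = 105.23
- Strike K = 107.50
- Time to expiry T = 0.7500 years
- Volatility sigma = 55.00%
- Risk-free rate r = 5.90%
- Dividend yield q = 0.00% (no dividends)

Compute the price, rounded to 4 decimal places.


d1 = (ln(S/K) + (r - q + 0.5*sigma^2) * T) / (sigma * sqrt(T)) = 0.28625044
d2 = d1 - sigma * sqrt(T) = -0.19006353
exp(-rT) = 0.95671475; exp(-qT) = 1.00000000
C = S_0 * exp(-qT) * N(d1) - K * exp(-rT) * N(d2)
N(d1) = 0.61265684; N(d2) = 0.42462967
C = 105.2300 * 1.00000000 * 0.61265684 - 107.5000 * 0.95671475 * 0.42462967 = 20.7981

Answer: Price = 20.7981


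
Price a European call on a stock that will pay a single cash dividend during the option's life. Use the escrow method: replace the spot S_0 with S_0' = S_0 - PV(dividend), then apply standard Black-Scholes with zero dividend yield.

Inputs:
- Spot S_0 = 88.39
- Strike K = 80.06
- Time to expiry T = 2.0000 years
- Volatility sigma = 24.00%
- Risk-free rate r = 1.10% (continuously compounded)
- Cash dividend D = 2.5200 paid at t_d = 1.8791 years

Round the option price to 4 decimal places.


PV(D) = D * exp(-r * t_d) = 2.5200 * 0.97954206 = 2.46844600
S_0' = S_0 - PV(D) = 88.3900 - 2.46844600 = 85.92155400
d1 = (ln(S_0'/K) + (r + sigma^2/2)*T) / (sigma*sqrt(T)) = 0.44270295
d2 = d1 - sigma*sqrt(T) = 0.10329169
exp(-rT) = 0.97824024
N(d1) = 0.67100970; N(d2) = 0.54113427
C = S_0' * N(d1) - K * exp(-rT) * N(d2) = 85.92155400 * 0.67100970 - 80.0600 * 0.97824024 * 0.54113427 = 15.2737

Answer: Price = 15.2737


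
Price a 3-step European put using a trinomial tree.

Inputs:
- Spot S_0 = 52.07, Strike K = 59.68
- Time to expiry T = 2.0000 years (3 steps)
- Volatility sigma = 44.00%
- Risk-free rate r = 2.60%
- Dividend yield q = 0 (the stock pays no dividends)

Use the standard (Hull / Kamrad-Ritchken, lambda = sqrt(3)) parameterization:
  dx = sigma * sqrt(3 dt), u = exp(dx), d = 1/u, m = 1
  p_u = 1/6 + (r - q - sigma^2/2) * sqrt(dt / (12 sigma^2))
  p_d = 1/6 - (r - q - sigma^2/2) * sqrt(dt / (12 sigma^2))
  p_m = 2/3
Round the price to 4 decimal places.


dt = T/N = 0.666667; dx = sigma*sqrt(3*dt) = 0.622254
u = exp(dx) = 1.863123; d = 1/u = 0.536733
p_u = 0.128740, p_m = 0.666667, p_d = 0.204593
Discount per step: exp(-r*dt) = 0.982816
Stock lattice S(k, j) with j the centered position index:
  k=0: S(0,+0) = 52.0700
  k=1: S(1,-1) = 27.9477; S(1,+0) = 52.0700; S(1,+1) = 97.0128
  k=2: S(2,-2) = 15.0005; S(2,-1) = 27.9477; S(2,+0) = 52.0700; S(2,+1) = 97.0128; S(2,+2) = 180.7468
  k=3: S(3,-3) = 8.0512; S(3,-2) = 15.0005; S(3,-1) = 27.9477; S(3,+0) = 52.0700; S(3,+1) = 97.0128; S(3,+2) = 180.7468; S(3,+3) = 336.7534
Terminal payoffs V(N, j) = max(K - S_T, 0):
  V(3,-3) = 51.628752; V(3,-2) = 44.679538; V(3,-1) = 31.732297; V(3,+0) = 7.610000; V(3,+1) = 0.000000; V(3,+2) = 0.000000; V(3,+3) = 0.000000
Backward induction: V(k, j) = exp(-r*dt) * [p_u * V(k+1, j+1) + p_m * V(k+1, j) + p_d * V(k+1, j-1)]
  V(2,-2) = exp(-r*dt) * [p_u*31.732297 + p_m*44.679538 + p_d*51.628752] = 43.670911
  V(2,-1) = exp(-r*dt) * [p_u*7.610000 + p_m*31.732297 + p_d*44.679538] = 30.738270
  V(2,+0) = exp(-r*dt) * [p_u*0.000000 + p_m*7.610000 + p_d*31.732297] = 11.366807
  V(2,+1) = exp(-r*dt) * [p_u*0.000000 + p_m*0.000000 + p_d*7.610000] = 1.530200
  V(2,+2) = exp(-r*dt) * [p_u*0.000000 + p_m*0.000000 + p_d*0.000000] = 0.000000
  V(1,-1) = exp(-r*dt) * [p_u*11.366807 + p_m*30.738270 + p_d*43.670911] = 30.359500
  V(1,+0) = exp(-r*dt) * [p_u*1.530200 + p_m*11.366807 + p_d*30.738270] = 13.822043
  V(1,+1) = exp(-r*dt) * [p_u*0.000000 + p_m*1.530200 + p_d*11.366807] = 3.288214
  V(0,+0) = exp(-r*dt) * [p_u*3.288214 + p_m*13.822043 + p_d*30.359500] = 15.577015

Answer: Price = V(0,0) = 15.5770


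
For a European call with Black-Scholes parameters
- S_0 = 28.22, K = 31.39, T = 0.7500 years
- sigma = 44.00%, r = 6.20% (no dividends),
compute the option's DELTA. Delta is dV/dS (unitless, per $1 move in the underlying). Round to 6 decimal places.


Answer: Delta = 0.513233

Derivation:
d1 = 0.0331755321; d2 = -0.3478756456
phi(d1) = 0.3987227997; exp(-qT) = 1.0000000000; exp(-rT) = 0.9545645606
N(d1) = 0.5132326950
Delta = exp(-qT) * N(d1) = 1.0000000000 * 0.5132326950 = 0.513233


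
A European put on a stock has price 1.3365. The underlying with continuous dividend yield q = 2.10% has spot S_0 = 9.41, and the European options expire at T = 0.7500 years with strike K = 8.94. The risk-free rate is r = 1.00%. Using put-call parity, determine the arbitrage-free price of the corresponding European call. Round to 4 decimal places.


Answer: Call price = 1.7263

Derivation:
Put-call parity: C - P = S_0 * exp(-qT) - K * exp(-rT).
S_0 * exp(-qT) = 9.4100 * 0.98437338 = 9.26295353
K * exp(-rT) = 8.9400 * 0.99252805 = 8.87320081
C = P + S*exp(-qT) - K*exp(-rT)
C = 1.3365 + 9.26295353 - 8.87320081 = 1.7263


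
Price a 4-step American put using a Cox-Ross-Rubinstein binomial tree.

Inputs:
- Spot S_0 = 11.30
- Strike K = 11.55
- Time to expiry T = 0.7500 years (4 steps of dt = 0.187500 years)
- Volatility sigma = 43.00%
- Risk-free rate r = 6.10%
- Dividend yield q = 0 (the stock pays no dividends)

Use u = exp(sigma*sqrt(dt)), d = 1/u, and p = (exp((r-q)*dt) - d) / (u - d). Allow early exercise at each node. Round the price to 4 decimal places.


dt = T/N = 0.187500
u = exp(sigma*sqrt(dt)) = 1.204658; d = 1/u = 0.830111
p = (exp((r-q)*dt) - d) / (u - d) = 0.484297
Discount per step: exp(-r*dt) = 0.988628
Stock lattice S(k, i) with i counting down-moves:
  k=0: S(0,0) = 11.3000
  k=1: S(1,0) = 13.6126; S(1,1) = 9.3803
  k=2: S(2,0) = 16.3986; S(2,1) = 11.3000; S(2,2) = 7.7867
  k=3: S(3,0) = 19.7547; S(3,1) = 13.6126; S(3,2) = 9.3803; S(3,3) = 6.4638
  k=4: S(4,0) = 23.7976; S(4,1) = 16.3986; S(4,2) = 11.3000; S(4,3) = 7.7867; S(4,4) = 5.3657
Terminal payoffs V(N, i) = max(K - S_T, 0):
  V(4,0) = 0.000000; V(4,1) = 0.000000; V(4,2) = 0.250000; V(4,3) = 3.763342; V(4,4) = 6.184332
Backward induction: V(k, i) = exp(-r*dt) * [p * V(k+1, i) + (1-p) * V(k+1, i+1)]; then take max(V_cont, immediate exercise) for American.
  V(3,0) = exp(-r*dt) * [p*0.000000 + (1-p)*0.000000] = 0.000000; exercise = 0.000000; V(3,0) = max -> 0.000000
  V(3,1) = exp(-r*dt) * [p*0.000000 + (1-p)*0.250000] = 0.127459; exercise = 0.000000; V(3,1) = max -> 0.127459
  V(3,2) = exp(-r*dt) * [p*0.250000 + (1-p)*3.763342] = 2.038392; exercise = 2.169742; V(3,2) = max -> 2.169742
  V(3,3) = exp(-r*dt) * [p*3.763342 + (1-p)*6.184332] = 4.954856; exercise = 5.086207; V(3,3) = max -> 5.086207
  V(2,0) = exp(-r*dt) * [p*0.000000 + (1-p)*0.127459] = 0.064984; exercise = 0.000000; V(2,0) = max -> 0.064984
  V(2,1) = exp(-r*dt) * [p*0.127459 + (1-p)*2.169742] = 1.167243; exercise = 0.250000; V(2,1) = max -> 1.167243
  V(2,2) = exp(-r*dt) * [p*2.169742 + (1-p)*5.086207] = 3.631991; exercise = 3.763342; V(2,2) = max -> 3.763342
  V(1,0) = exp(-r*dt) * [p*0.064984 + (1-p)*1.167243] = 0.626218; exercise = 0.000000; V(1,0) = max -> 0.626218
  V(1,1) = exp(-r*dt) * [p*1.167243 + (1-p)*3.763342] = 2.477558; exercise = 2.169742; V(1,1) = max -> 2.477558
  V(0,0) = exp(-r*dt) * [p*0.626218 + (1-p)*2.477558] = 1.562980; exercise = 0.250000; V(0,0) = max -> 1.562980

Answer: Price = V(0,0) = 1.5630


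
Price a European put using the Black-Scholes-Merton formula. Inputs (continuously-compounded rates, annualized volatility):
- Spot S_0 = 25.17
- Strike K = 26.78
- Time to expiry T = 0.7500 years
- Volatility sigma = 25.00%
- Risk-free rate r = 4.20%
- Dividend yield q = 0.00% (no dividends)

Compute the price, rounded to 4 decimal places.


Answer: Price = 2.6149

Derivation:
d1 = (ln(S/K) + (r - q + 0.5*sigma^2) * T) / (sigma * sqrt(T)) = -0.03263198
d2 = d1 - sigma * sqrt(T) = -0.24913833
exp(-rT) = 0.96899096; exp(-qT) = 1.00000000
P = K * exp(-rT) * N(-d2) - S_0 * exp(-qT) * N(-d1)
N(-d1) = 0.51301597; N(-d2) = 0.59837311
P = 26.7800 * 0.96899096 * 0.59837311 - 25.1700 * 1.00000000 * 0.51301597 = 2.6149


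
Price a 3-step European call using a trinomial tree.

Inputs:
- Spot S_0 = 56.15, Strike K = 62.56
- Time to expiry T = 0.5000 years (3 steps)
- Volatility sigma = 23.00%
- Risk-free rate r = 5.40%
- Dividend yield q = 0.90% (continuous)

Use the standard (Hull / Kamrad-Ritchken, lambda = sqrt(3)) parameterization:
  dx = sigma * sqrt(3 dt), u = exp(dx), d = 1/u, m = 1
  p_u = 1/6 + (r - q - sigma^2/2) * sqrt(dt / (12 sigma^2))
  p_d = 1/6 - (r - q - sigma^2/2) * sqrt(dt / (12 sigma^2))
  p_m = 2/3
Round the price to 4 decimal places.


dt = T/N = 0.166667; dx = sigma*sqrt(3*dt) = 0.162635
u = exp(dx) = 1.176607; d = 1/u = 0.849902
p_u = 0.176172, p_m = 0.666667, p_d = 0.157162
Discount per step: exp(-r*dt) = 0.991040
Stock lattice S(k, j) with j the centered position index:
  k=0: S(0,+0) = 56.1500
  k=1: S(1,-1) = 47.7220; S(1,+0) = 56.1500; S(1,+1) = 66.0665
  k=2: S(2,-2) = 40.5590; S(2,-1) = 47.7220; S(2,+0) = 56.1500; S(2,+1) = 66.0665; S(2,+2) = 77.7342
  k=3: S(3,-3) = 34.4712; S(3,-2) = 40.5590; S(3,-1) = 47.7220; S(3,+0) = 56.1500; S(3,+1) = 66.0665; S(3,+2) = 77.7342; S(3,+3) = 91.4626
Terminal payoffs V(N, j) = max(S_T - K, 0):
  V(3,-3) = 0.000000; V(3,-2) = 0.000000; V(3,-1) = 0.000000; V(3,+0) = 0.000000; V(3,+1) = 3.506462; V(3,+2) = 15.174238; V(3,+3) = 28.902620
Backward induction: V(k, j) = exp(-r*dt) * [p_u * V(k+1, j+1) + p_m * V(k+1, j) + p_d * V(k+1, j-1)]
  V(2,-2) = exp(-r*dt) * [p_u*0.000000 + p_m*0.000000 + p_d*0.000000] = 0.000000
  V(2,-1) = exp(-r*dt) * [p_u*0.000000 + p_m*0.000000 + p_d*0.000000] = 0.000000
  V(2,+0) = exp(-r*dt) * [p_u*3.506462 + p_m*0.000000 + p_d*0.000000] = 0.612204
  V(2,+1) = exp(-r*dt) * [p_u*15.174238 + p_m*3.506462 + p_d*0.000000] = 4.966016
  V(2,+2) = exp(-r*dt) * [p_u*28.902620 + p_m*15.174238 + p_d*3.506462] = 15.617866
  V(1,-1) = exp(-r*dt) * [p_u*0.612204 + p_m*0.000000 + p_d*0.000000] = 0.106887
  V(1,+0) = exp(-r*dt) * [p_u*4.966016 + p_m*0.612204 + p_d*0.000000] = 1.271512
  V(1,+1) = exp(-r*dt) * [p_u*15.617866 + p_m*4.966016 + p_d*0.612204] = 6.103141
  V(0,+0) = exp(-r*dt) * [p_u*6.103141 + p_m*1.271512 + p_d*0.106887] = 1.922295

Answer: Price = V(0,0) = 1.9223


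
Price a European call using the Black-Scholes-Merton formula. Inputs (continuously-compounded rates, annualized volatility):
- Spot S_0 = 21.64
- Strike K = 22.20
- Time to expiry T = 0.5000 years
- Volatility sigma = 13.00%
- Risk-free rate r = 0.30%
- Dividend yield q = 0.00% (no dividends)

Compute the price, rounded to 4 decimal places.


Answer: Price = 0.5669

Derivation:
d1 = (ln(S/K) + (r - q + 0.5*sigma^2) * T) / (sigma * sqrt(T)) = -0.21565489
d2 = d1 - sigma * sqrt(T) = -0.30757878
exp(-rT) = 0.99850112; exp(-qT) = 1.00000000
C = S_0 * exp(-qT) * N(d1) - K * exp(-rT) * N(d2)
N(d1) = 0.41462838; N(d2) = 0.37920144
C = 21.6400 * 1.00000000 * 0.41462838 - 22.2000 * 0.99850112 * 0.37920144 = 0.5669


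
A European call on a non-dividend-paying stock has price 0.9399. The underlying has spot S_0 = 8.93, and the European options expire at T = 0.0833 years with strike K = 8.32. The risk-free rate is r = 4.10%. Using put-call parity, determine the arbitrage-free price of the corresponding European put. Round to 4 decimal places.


Answer: Put price = 0.3015

Derivation:
Put-call parity: C - P = S_0 * exp(-qT) - K * exp(-rT).
S_0 * exp(-qT) = 8.9300 * 1.00000000 = 8.93000000
K * exp(-rT) = 8.3200 * 0.99659053 = 8.29163317
P = C - S*exp(-qT) + K*exp(-rT)
P = 0.9399 - 8.93000000 + 8.29163317 = 0.3015


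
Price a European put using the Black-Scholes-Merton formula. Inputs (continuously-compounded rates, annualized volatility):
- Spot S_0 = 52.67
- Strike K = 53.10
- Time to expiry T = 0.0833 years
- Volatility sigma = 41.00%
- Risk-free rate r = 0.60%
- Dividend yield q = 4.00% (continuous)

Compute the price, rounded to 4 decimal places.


d1 = (ln(S/K) + (r - q + 0.5*sigma^2) * T) / (sigma * sqrt(T)) = -0.03347946
d2 = d1 - sigma * sqrt(T) = -0.15181259
exp(-rT) = 0.99950032; exp(-qT) = 0.99667354
P = K * exp(-rT) * N(-d2) - S_0 * exp(-qT) * N(-d1)
N(-d1) = 0.51335388; N(-d2) = 0.56033263
P = 53.1000 * 0.99950032 * 0.56033263 - 52.6700 * 0.99667354 * 0.51335388 = 2.7904

Answer: Price = 2.7904


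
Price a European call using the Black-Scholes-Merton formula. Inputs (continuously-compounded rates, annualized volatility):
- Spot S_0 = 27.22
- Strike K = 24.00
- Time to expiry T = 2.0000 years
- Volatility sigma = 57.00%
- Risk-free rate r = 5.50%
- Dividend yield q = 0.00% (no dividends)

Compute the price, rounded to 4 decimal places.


Answer: Price = 10.7922

Derivation:
d1 = (ln(S/K) + (r - q + 0.5*sigma^2) * T) / (sigma * sqrt(T)) = 0.69569156
d2 = d1 - sigma * sqrt(T) = -0.11041017
exp(-rT) = 0.89583414; exp(-qT) = 1.00000000
C = S_0 * exp(-qT) * N(d1) - K * exp(-rT) * N(d2)
N(d1) = 0.75668899; N(d2) = 0.45604204
C = 27.2200 * 1.00000000 * 0.75668899 - 24.0000 * 0.89583414 * 0.45604204 = 10.7922


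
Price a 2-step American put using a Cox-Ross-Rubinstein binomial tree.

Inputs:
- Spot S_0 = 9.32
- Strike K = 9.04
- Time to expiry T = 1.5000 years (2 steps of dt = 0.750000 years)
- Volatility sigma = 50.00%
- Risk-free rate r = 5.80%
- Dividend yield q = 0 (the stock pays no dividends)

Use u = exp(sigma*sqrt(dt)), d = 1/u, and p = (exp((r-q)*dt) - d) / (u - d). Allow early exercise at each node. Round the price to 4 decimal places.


Answer: Price = V(0,0) = 1.5970

Derivation:
dt = T/N = 0.750000
u = exp(sigma*sqrt(dt)) = 1.541896; d = 1/u = 0.648552
p = (exp((r-q)*dt) - d) / (u - d) = 0.443175
Discount per step: exp(-r*dt) = 0.957433
Stock lattice S(k, i) with i counting down-moves:
  k=0: S(0,0) = 9.3200
  k=1: S(1,0) = 14.3705; S(1,1) = 6.0445
  k=2: S(2,0) = 22.1578; S(2,1) = 9.3200; S(2,2) = 3.9202
Terminal payoffs V(N, i) = max(K - S_T, 0):
  V(2,0) = 0.000000; V(2,1) = 0.000000; V(2,2) = 5.119821
Backward induction: V(k, i) = exp(-r*dt) * [p * V(k+1, i) + (1-p) * V(k+1, i+1)]; then take max(V_cont, immediate exercise) for American.
  V(1,0) = exp(-r*dt) * [p*0.000000 + (1-p)*0.000000] = 0.000000; exercise = 0.000000; V(1,0) = max -> 0.000000
  V(1,1) = exp(-r*dt) * [p*0.000000 + (1-p)*5.119821] = 2.729490; exercise = 2.995493; V(1,1) = max -> 2.995493
  V(0,0) = exp(-r*dt) * [p*0.000000 + (1-p)*2.995493] = 1.596964; exercise = 0.000000; V(0,0) = max -> 1.596964


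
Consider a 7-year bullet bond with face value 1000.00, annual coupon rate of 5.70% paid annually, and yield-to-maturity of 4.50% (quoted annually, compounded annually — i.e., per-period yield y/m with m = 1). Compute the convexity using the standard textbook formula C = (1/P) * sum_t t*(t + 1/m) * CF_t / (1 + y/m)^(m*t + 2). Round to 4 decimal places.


Answer: Convexity = 41.6372

Derivation:
Coupon per period c = face * coupon_rate / m = 57.000000
Periods per year m = 1; per-period yield y/m = 0.045000
Number of cashflows N = 7
Cashflows (t years, CF_t, discount factor 1/(1+y/m)^(m*t), PV):
  t = 1.0000: CF_t = 57.000000, DF = 0.956938, PV = 54.545455
  t = 2.0000: CF_t = 57.000000, DF = 0.915730, PV = 52.196607
  t = 3.0000: CF_t = 57.000000, DF = 0.876297, PV = 49.948906
  t = 4.0000: CF_t = 57.000000, DF = 0.838561, PV = 47.797997
  t = 5.0000: CF_t = 57.000000, DF = 0.802451, PV = 45.739710
  t = 6.0000: CF_t = 57.000000, DF = 0.767896, PV = 43.770057
  t = 7.0000: CF_t = 1057.000000, DF = 0.734828, PV = 776.713680
Price P = sum_t PV_t = 1070.712411
Convexity numerator sum_t t*(t + 1/m) * CF_t / (1+y/m)^(m*t + 2):
  t = 1.0000: term = 99.897813
  t = 2.0000: term = 286.787980
  t = 3.0000: term = 548.876516
  t = 4.0000: term = 875.401142
  t = 5.0000: term = 1256.556663
  t = 6.0000: term = 1683.425194
  t = 7.0000: term = 39830.558886
Convexity = (1/P) * sum = 44581.504192 / 1070.712411 = 41.637235


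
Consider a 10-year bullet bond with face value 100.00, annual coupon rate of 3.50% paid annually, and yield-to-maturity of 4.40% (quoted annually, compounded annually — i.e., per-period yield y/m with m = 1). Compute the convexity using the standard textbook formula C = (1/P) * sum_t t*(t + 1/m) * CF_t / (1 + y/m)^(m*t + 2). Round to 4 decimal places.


Answer: Convexity = 81.6160

Derivation:
Coupon per period c = face * coupon_rate / m = 3.500000
Periods per year m = 1; per-period yield y/m = 0.044000
Number of cashflows N = 10
Cashflows (t years, CF_t, discount factor 1/(1+y/m)^(m*t), PV):
  t = 1.0000: CF_t = 3.500000, DF = 0.957854, PV = 3.352490
  t = 2.0000: CF_t = 3.500000, DF = 0.917485, PV = 3.211198
  t = 3.0000: CF_t = 3.500000, DF = 0.878817, PV = 3.075860
  t = 4.0000: CF_t = 3.500000, DF = 0.841779, PV = 2.946226
  t = 5.0000: CF_t = 3.500000, DF = 0.806302, PV = 2.822056
  t = 6.0000: CF_t = 3.500000, DF = 0.772320, PV = 2.703118
  t = 7.0000: CF_t = 3.500000, DF = 0.739770, PV = 2.589194
  t = 8.0000: CF_t = 3.500000, DF = 0.708592, PV = 2.480071
  t = 9.0000: CF_t = 3.500000, DF = 0.678728, PV = 2.375547
  t = 10.0000: CF_t = 103.500000, DF = 0.650122, PV = 67.287650
Price P = sum_t PV_t = 92.843409
Convexity numerator sum_t t*(t + 1/m) * CF_t / (1+y/m)^(m*t + 2):
  t = 1.0000: term = 6.151720
  t = 2.0000: term = 17.677356
  t = 3.0000: term = 33.864666
  t = 4.0000: term = 54.062366
  t = 5.0000: term = 77.675813
  t = 6.0000: term = 104.162968
  t = 7.0000: term = 133.030610
  t = 8.0000: term = 163.830801
  t = 9.0000: term = 196.157568
  t = 10.0000: term = 6790.895554
Convexity = (1/P) * sum = 7577.509422 / 92.843409 = 81.616019


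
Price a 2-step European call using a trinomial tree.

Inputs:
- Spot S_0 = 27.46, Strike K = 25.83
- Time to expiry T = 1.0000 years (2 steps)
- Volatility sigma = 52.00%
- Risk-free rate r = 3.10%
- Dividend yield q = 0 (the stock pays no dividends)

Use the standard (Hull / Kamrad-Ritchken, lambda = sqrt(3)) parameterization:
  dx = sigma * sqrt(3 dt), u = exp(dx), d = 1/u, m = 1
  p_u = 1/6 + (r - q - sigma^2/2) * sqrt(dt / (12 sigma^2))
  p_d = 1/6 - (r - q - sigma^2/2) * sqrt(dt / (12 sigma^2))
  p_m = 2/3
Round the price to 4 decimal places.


dt = T/N = 0.500000; dx = sigma*sqrt(3*dt) = 0.636867
u = exp(dx) = 1.890549; d = 1/u = 0.528947
p_u = 0.125763, p_m = 0.666667, p_d = 0.207570
Discount per step: exp(-r*dt) = 0.984620
Stock lattice S(k, j) with j the centered position index:
  k=0: S(0,+0) = 27.4600
  k=1: S(1,-1) = 14.5249; S(1,+0) = 27.4600; S(1,+1) = 51.9145
  k=2: S(2,-2) = 7.6829; S(2,-1) = 14.5249; S(2,+0) = 27.4600; S(2,+1) = 51.9145; S(2,+2) = 98.1469
Terminal payoffs V(N, j) = max(S_T - K, 0):
  V(2,-2) = 0.000000; V(2,-1) = 0.000000; V(2,+0) = 1.630000; V(2,+1) = 26.084479; V(2,+2) = 72.316874
Backward induction: V(k, j) = exp(-r*dt) * [p_u * V(k+1, j+1) + p_m * V(k+1, j) + p_d * V(k+1, j-1)]
  V(1,-1) = exp(-r*dt) * [p_u*1.630000 + p_m*0.000000 + p_d*0.000000] = 0.201841
  V(1,+0) = exp(-r*dt) * [p_u*26.084479 + p_m*1.630000 + p_d*0.000000] = 4.299969
  V(1,+1) = exp(-r*dt) * [p_u*72.316874 + p_m*26.084479 + p_d*1.630000] = 26.410255
  V(0,+0) = exp(-r*dt) * [p_u*26.410255 + p_m*4.299969 + p_d*0.201841] = 6.134163

Answer: Price = V(0,0) = 6.1342


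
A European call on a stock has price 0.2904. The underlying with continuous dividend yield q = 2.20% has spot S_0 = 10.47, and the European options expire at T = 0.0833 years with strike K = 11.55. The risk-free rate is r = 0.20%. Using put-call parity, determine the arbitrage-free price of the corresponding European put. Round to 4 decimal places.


Answer: Put price = 1.3876

Derivation:
Put-call parity: C - P = S_0 * exp(-qT) - K * exp(-rT).
S_0 * exp(-qT) = 10.4700 * 0.99816908 = 10.45083025
K * exp(-rT) = 11.5500 * 0.99983341 = 11.54807593
P = C - S*exp(-qT) + K*exp(-rT)
P = 0.2904 - 10.45083025 + 11.54807593 = 1.3876


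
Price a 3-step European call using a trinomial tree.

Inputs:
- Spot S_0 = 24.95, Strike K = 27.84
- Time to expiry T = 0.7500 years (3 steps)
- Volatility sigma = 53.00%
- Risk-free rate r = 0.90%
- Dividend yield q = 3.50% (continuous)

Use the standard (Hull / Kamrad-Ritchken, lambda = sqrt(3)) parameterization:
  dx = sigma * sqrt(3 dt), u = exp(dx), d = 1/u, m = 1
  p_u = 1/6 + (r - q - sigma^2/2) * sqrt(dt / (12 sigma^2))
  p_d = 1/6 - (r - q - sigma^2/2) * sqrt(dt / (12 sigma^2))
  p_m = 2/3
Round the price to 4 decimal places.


Answer: Price = V(0,0) = 3.1184

Derivation:
dt = T/N = 0.250000; dx = sigma*sqrt(3*dt) = 0.458993
u = exp(dx) = 1.582480; d = 1/u = 0.631919
p_u = 0.121337, p_m = 0.666667, p_d = 0.211997
Discount per step: exp(-r*dt) = 0.997753
Stock lattice S(k, j) with j the centered position index:
  k=0: S(0,+0) = 24.9500
  k=1: S(1,-1) = 15.7664; S(1,+0) = 24.9500; S(1,+1) = 39.4829
  k=2: S(2,-2) = 9.9631; S(2,-1) = 15.7664; S(2,+0) = 24.9500; S(2,+1) = 39.4829; S(2,+2) = 62.4809
  k=3: S(3,-3) = 6.2959; S(3,-2) = 9.9631; S(3,-1) = 15.7664; S(3,+0) = 24.9500; S(3,+1) = 39.4829; S(3,+2) = 62.4809; S(3,+3) = 98.8748
Terminal payoffs V(N, j) = max(S_T - K, 0):
  V(3,-3) = 0.000000; V(3,-2) = 0.000000; V(3,-1) = 0.000000; V(3,+0) = 0.000000; V(3,+1) = 11.642885; V(3,+2) = 34.640890; V(3,+3) = 71.034781
Backward induction: V(k, j) = exp(-r*dt) * [p_u * V(k+1, j+1) + p_m * V(k+1, j) + p_d * V(k+1, j-1)]
  V(2,-2) = exp(-r*dt) * [p_u*0.000000 + p_m*0.000000 + p_d*0.000000] = 0.000000
  V(2,-1) = exp(-r*dt) * [p_u*0.000000 + p_m*0.000000 + p_d*0.000000] = 0.000000
  V(2,+0) = exp(-r*dt) * [p_u*11.642885 + p_m*0.000000 + p_d*0.000000] = 1.409532
  V(2,+1) = exp(-r*dt) * [p_u*34.640890 + p_m*11.642885 + p_d*0.000000] = 11.938236
  V(2,+2) = exp(-r*dt) * [p_u*71.034781 + p_m*34.640890 + p_d*11.642885] = 34.104472
  V(1,-1) = exp(-r*dt) * [p_u*1.409532 + p_m*0.000000 + p_d*0.000000] = 0.170643
  V(1,+0) = exp(-r*dt) * [p_u*11.938236 + p_m*1.409532 + p_d*0.000000] = 2.382864
  V(1,+1) = exp(-r*dt) * [p_u*34.104472 + p_m*11.938236 + p_d*1.409532] = 12.367899
  V(0,+0) = exp(-r*dt) * [p_u*12.367899 + p_m*2.382864 + p_d*0.170643] = 3.118405


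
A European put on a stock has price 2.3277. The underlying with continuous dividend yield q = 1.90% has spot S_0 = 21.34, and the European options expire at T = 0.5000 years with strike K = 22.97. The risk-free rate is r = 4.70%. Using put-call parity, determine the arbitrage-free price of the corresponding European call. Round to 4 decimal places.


Put-call parity: C - P = S_0 * exp(-qT) - K * exp(-rT).
S_0 * exp(-qT) = 21.3400 * 0.99054498 = 21.13822993
K * exp(-rT) = 22.9700 * 0.97677397 = 22.43649820
C = P + S*exp(-qT) - K*exp(-rT)
C = 2.3277 + 21.13822993 - 22.43649820 = 1.0294

Answer: Call price = 1.0294


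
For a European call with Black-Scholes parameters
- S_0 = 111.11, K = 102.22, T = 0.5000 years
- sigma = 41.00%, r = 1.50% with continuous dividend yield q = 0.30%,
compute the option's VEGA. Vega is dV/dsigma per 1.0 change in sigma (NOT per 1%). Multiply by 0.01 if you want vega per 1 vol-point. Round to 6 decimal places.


d1 = 0.4533014889; d2 = 0.1633877086
phi(d1) = 0.3599897741; exp(-qT) = 0.9985011244; exp(-rT) = 0.9925280548
Vega = S * exp(-qT) * phi(d1) * sqrt(T) = 111.1100 * 0.9985011244 * 0.3599897741 * 0.7071067812 = 28.240792

Answer: Vega = 28.240792


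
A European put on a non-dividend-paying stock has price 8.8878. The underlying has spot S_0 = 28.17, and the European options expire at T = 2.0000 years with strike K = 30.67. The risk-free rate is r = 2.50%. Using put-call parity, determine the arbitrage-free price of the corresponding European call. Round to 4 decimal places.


Put-call parity: C - P = S_0 * exp(-qT) - K * exp(-rT).
S_0 * exp(-qT) = 28.1700 * 1.00000000 = 28.17000000
K * exp(-rT) = 30.6700 * 0.95122942 = 29.17420645
C = P + S*exp(-qT) - K*exp(-rT)
C = 8.8878 + 28.17000000 - 29.17420645 = 7.8836

Answer: Call price = 7.8836


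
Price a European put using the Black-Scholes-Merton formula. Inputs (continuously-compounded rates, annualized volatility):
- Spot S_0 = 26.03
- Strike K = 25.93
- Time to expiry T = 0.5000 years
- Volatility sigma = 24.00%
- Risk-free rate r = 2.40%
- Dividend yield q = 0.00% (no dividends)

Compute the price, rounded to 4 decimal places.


Answer: Price = 1.5493

Derivation:
d1 = (ln(S/K) + (r - q + 0.5*sigma^2) * T) / (sigma * sqrt(T)) = 0.17824465
d2 = d1 - sigma * sqrt(T) = 0.00853902
exp(-rT) = 0.98807171; exp(-qT) = 1.00000000
P = K * exp(-rT) * N(-d2) - S_0 * exp(-qT) * N(-d1)
N(-d1) = 0.42926542; N(-d2) = 0.49659347
P = 25.9300 * 0.98807171 * 0.49659347 - 26.0300 * 1.00000000 * 0.42926542 = 1.5493


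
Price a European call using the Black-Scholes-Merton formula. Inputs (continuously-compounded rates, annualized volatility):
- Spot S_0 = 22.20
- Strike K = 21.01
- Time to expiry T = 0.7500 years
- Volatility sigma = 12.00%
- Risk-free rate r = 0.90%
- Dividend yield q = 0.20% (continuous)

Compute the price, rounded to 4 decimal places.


Answer: Price = 1.6868

Derivation:
d1 = (ln(S/K) + (r - q + 0.5*sigma^2) * T) / (sigma * sqrt(T)) = 0.63261976
d2 = d1 - sigma * sqrt(T) = 0.52869671
exp(-rT) = 0.99327273; exp(-qT) = 0.99850112
C = S_0 * exp(-qT) * N(d1) - K * exp(-rT) * N(d2)
N(d1) = 0.73650901; N(d2) = 0.70149207
C = 22.2000 * 0.99850112 * 0.73650901 - 21.0100 * 0.99327273 * 0.70149207 = 1.6868
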